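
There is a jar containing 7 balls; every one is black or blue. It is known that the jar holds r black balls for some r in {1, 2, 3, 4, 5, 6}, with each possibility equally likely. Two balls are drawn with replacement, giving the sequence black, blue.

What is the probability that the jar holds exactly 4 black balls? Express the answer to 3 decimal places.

For each hypothesis, P(data | H) works out to: P(data | r = 1) = (1/7)(6/7) = 6/49; P(data | r = 2) = (2/7)(5/7) = 10/49; P(data | r = 3) = (3/7)(4/7) = 12/49; P(data | r = 4) = (4/7)(3/7) = 12/49; P(data | r = 5) = (5/7)(2/7) = 10/49; P(data | r = 6) = (6/7)(1/7) = 6/49.
The prior-weighted likelihoods are 1/6 · 6/49 = 1/49, 1/6 · 10/49 = 5/147, 1/6 · 12/49 = 2/49, 1/6 · 12/49 = 2/49, 1/6 · 10/49 = 5/147, 1/6 · 6/49 = 1/49; with total 4/21.
Therefore the posterior P(r = 4 | data) = (2/49) / (4/21) = 3/14.

0.214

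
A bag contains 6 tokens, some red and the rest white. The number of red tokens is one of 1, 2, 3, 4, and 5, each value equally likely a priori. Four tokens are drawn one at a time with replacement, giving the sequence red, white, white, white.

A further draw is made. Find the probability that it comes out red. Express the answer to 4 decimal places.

For each hypothesis, P(data | H) works out to: P(data | r = 1) = (1/6)(5/6)(5/6)(5/6) = 0.096451; P(data | r = 2) = (2/6)(4/6)(4/6)(4/6) = 0.098765; P(data | r = 3) = (3/6)(3/6)(3/6)(3/6) = 0.0625; P(data | r = 4) = (4/6)(2/6)(2/6)(2/6) = 0.024691; P(data | r = 5) = (5/6)(1/6)(1/6)(1/6) = 0.003858.
Multiplying each by its prior: 1/5 · 0.096451 = 0.01929, 1/5 · 0.098765 = 0.019753, 1/5 · 0.0625 = 0.0125, 1/5 · 0.024691 = 0.0049383, 1/5 · 0.003858 = 0.0007716; summing to 0.057253.
Dividing through by the total gives posterior P(r = 1 | data) = 0.33693, P(r = 2 | data) = 0.34501, P(r = 3 | data) = 0.21833, P(r = 4 | data) = 0.086253, P(r = 5 | data) = 0.013477.
So P(red next | data) = Σ P(red next | H) P(H | data) = (1/6)(0.33693) + (1/3)(0.34501) + (1/2)(0.21833) + (2/3)(0.086253) + (5/6)(0.013477) = 0.34906.

0.3491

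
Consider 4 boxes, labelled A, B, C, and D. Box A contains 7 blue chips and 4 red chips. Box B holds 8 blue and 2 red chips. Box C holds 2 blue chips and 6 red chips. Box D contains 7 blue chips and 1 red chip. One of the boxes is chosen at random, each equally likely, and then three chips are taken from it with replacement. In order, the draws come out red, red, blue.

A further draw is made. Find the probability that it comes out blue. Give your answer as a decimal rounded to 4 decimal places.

0.4669

Compute the likelihood of the observed sequence for each case: P(data | box A) = (4/11)(4/11)(7/11) = 0.084147; P(data | box B) = (2/10)(2/10)(8/10) = 0.032; P(data | box C) = (6/8)(6/8)(2/8) = 0.14062; P(data | box D) = (1/8)(1/8)(7/8) = 0.013672.
The prior-weighted likelihoods are 1/4 · 0.084147 = 0.021037, 1/4 · 0.032 = 0.008, 1/4 · 0.14062 = 0.035156, 1/4 · 0.013672 = 0.003418; summing to 0.067611.
Dividing through by the total gives posterior P(box A | data) = 0.31114, P(box B | data) = 0.11832, P(box C | data) = 0.51998, P(box D | data) = 0.050553.
So P(blue next | data) = Σ P(blue next | H) P(H | data) = (7/11)(0.31114) + (4/5)(0.11832) + (1/4)(0.51998) + (7/8)(0.050553) = 0.46689.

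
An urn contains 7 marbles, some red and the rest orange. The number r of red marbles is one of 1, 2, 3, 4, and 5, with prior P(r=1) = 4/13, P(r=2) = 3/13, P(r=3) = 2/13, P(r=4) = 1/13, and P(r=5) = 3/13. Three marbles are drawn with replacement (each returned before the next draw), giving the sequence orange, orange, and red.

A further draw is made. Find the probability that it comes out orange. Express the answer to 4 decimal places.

For each hypothesis, P(data | H) works out to: P(data | r = 1) = (6/7)(6/7)(1/7) = 0.10496; P(data | r = 2) = (5/7)(5/7)(2/7) = 0.14577; P(data | r = 3) = (4/7)(4/7)(3/7) = 0.13994; P(data | r = 4) = (3/7)(3/7)(4/7) = 0.10496; P(data | r = 5) = (2/7)(2/7)(5/7) = 0.058309.
The prior-weighted likelihoods are 4/13 · 0.10496 = 0.032294, 3/13 · 0.14577 = 0.03364, 2/13 · 0.13994 = 0.021529, 1/13 · 0.10496 = 0.0080736, 3/13 · 0.058309 = 0.013456; summing to 0.10899.
Normalising, the posterior is P(r = 1 | data) = 0.2963, P(r = 2 | data) = 0.30864, P(r = 3 | data) = 0.19753, P(r = 4 | data) = 0.074074, P(r = 5 | data) = 0.12346.
The predictive probability is P(orange next | data) = (6/7)(0.2963) + (5/7)(0.30864) + (4/7)(0.19753) + (3/7)(0.074074) + (2/7)(0.12346) = 0.65432.

0.6543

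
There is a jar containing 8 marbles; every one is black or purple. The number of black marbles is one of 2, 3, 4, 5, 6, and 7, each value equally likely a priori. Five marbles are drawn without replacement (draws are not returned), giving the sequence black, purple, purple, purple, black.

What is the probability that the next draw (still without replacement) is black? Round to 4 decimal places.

0.4286

Compute the likelihood of the observed sequence for each case: P(data | r = 2) = (2/8)(6/7)(5/6)(4/5)(1/4) = 1/28; P(data | r = 3) = (3/8)(5/7)(4/6)(3/5)(2/4) = 3/56; P(data | r = 4) = (4/8)(4/7)(3/6)(2/5)(3/4) = 3/70; P(data | r = 5) = (5/8)(3/7)(2/6)(1/5)(4/4) = 1/56; P(data | r = 6) = (6/8)(2/7)(1/6)(0/5) = 0; P(data | r = 7) = (7/8)(1/7)(0/6) = 0.
The prior-weighted likelihoods are 1/6 · 1/28 = 1/168, 1/6 · 3/56 = 1/112, 1/6 · 3/70 = 1/140, 1/6 · 1/56 = 1/336, 1/6 · 0 = 0, 1/6 · 0 = 0; summing to 1/40.
Normalising, the posterior is P(r = 2 | data) = 5/21, P(r = 3 | data) = 5/14, P(r = 4 | data) = 2/7, P(r = 5 | data) = 5/42, P(r = 6 | data) = 0, P(r = 7 | data) = 0.
The predictive probability is P(black next | data) = (0)(5/21) + (1/3)(5/14) + (2/3)(2/7) + (1)(5/42) = 3/7.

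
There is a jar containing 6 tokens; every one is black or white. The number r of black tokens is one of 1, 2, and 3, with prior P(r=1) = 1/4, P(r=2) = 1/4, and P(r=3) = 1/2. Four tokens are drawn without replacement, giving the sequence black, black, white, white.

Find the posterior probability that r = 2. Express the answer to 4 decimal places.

For each hypothesis, P(data | H) works out to: P(data | r = 1) = (1/6)(0/5) = 0; P(data | r = 2) = (2/6)(1/5)(4/4)(3/3) = 1/15; P(data | r = 3) = (3/6)(2/5)(3/4)(2/3) = 1/10.
Weighting by the prior gives 1/4 · 0 = 0, 1/4 · 1/15 = 1/60, 1/2 · 1/10 = 1/20; summing to 1/15.
Hence P(r = 2 | data) = (1/60) / (1/15) = 1/4.

0.2500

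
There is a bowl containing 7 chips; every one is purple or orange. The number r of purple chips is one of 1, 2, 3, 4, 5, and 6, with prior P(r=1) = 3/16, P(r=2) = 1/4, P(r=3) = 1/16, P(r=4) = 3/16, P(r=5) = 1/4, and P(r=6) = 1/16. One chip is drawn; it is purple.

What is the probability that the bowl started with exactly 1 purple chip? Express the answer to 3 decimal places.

0.058

Compute the likelihood of this draw for each case: P(data | r = 1) = (1/7) = 1/7; P(data | r = 2) = (2/7) = 2/7; P(data | r = 3) = (3/7) = 3/7; P(data | r = 4) = (4/7) = 4/7; P(data | r = 5) = (5/7) = 5/7; P(data | r = 6) = (6/7) = 6/7.
The prior-weighted likelihoods are 3/16 · 1/7 = 3/112, 1/4 · 2/7 = 1/14, 1/16 · 3/7 = 3/112, 3/16 · 4/7 = 3/28, 1/4 · 5/7 = 5/28, 1/16 · 6/7 = 3/56; with total 13/28.
So P(r = 1 | data) = (3/112) / (13/28) = 3/52.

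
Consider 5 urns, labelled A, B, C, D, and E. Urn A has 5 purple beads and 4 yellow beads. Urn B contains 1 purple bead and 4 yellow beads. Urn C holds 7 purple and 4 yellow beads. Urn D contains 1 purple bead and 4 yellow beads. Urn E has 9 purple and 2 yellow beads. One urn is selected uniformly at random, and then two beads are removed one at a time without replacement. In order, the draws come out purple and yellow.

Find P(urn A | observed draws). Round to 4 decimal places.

Compute the likelihood of the observed sequence for each case: P(data | urn A) = (5/9)(4/8) = 5/18; P(data | urn B) = (1/5)(4/4) = 1/5; P(data | urn C) = (7/11)(4/10) = 14/55; P(data | urn D) = (1/5)(4/4) = 1/5; P(data | urn E) = (9/11)(2/10) = 9/55.
Multiplying each by its prior: 1/5 · 5/18 = 1/18, 1/5 · 1/5 = 1/25, 1/5 · 14/55 = 14/275, 1/5 · 1/5 = 1/25, 1/5 · 9/55 = 9/275; with total 217/990.
Therefore the posterior P(urn A | data) = (1/18) / (217/990) = 55/217.

0.2535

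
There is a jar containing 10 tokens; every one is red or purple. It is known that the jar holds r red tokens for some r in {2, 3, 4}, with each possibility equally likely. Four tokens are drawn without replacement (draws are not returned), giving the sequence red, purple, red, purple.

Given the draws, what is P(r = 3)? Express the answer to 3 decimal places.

0.348

The likelihood of the observed sequence under each hypothesis: P(data | r = 2) = (2/10)(8/9)(1/8)(7/7) = 0.022222; P(data | r = 3) = (3/10)(7/9)(2/8)(6/7) = 0.05; P(data | r = 4) = (4/10)(6/9)(3/8)(5/7) = 0.071429.
Multiplying each by its prior: 1/3 · 0.022222 = 0.0074074, 1/3 · 0.05 = 0.016667, 1/3 · 0.071429 = 0.02381; summing to 0.047884.
So P(r = 3 | data) = (0.016667) / (0.047884) = 0.34807.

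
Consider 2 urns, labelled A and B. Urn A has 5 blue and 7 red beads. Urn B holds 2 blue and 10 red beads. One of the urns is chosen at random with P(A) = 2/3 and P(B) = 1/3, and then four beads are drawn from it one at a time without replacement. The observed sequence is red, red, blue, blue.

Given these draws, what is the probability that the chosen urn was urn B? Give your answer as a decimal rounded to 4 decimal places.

Compute the likelihood of the observed sequence for each case: P(data | urn A) = (7/12)(6/11)(5/10)(4/9) = 7/99; P(data | urn B) = (10/12)(9/11)(2/10)(1/9) = 1/66.
Multiplying each by its prior: 2/3 · 7/99 = 14/297, 1/3 · 1/66 = 1/198; with total 31/594.
So P(urn B | data) = (1/198) / (31/594) = 3/31.

0.0968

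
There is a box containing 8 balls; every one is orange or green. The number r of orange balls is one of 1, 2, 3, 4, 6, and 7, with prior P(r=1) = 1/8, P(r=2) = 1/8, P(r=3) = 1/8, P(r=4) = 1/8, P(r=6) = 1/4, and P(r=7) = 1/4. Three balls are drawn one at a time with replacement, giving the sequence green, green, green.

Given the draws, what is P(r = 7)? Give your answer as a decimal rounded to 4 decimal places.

0.0026

The likelihood of the observed sequence under each hypothesis: P(data | r = 1) = (7/8)(7/8)(7/8) = 0.66992; P(data | r = 2) = (6/8)(6/8)(6/8) = 0.42188; P(data | r = 3) = (5/8)(5/8)(5/8) = 0.24414; P(data | r = 4) = (4/8)(4/8)(4/8) = 0.125; P(data | r = 6) = (2/8)(2/8)(2/8) = 0.015625; P(data | r = 7) = (1/8)(1/8)(1/8) = 0.0019531.
The prior-weighted likelihoods are 1/8 · 0.66992 = 0.08374, 1/8 · 0.42188 = 0.052734, 1/8 · 0.24414 = 0.030518, 1/8 · 0.125 = 0.015625, 1/4 · 0.015625 = 0.0039062, 1/4 · 0.0019531 = 0.00048828; summing to 0.18701.
By Bayes' rule, P(r = 7 | data) = (0.00048828) / (0.18701) = 0.002611.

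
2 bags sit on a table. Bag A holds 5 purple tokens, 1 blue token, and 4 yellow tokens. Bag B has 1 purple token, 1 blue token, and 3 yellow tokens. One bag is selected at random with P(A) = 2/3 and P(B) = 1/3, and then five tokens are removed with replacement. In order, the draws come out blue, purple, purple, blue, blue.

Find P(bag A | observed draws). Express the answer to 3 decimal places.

0.610

The likelihood of the observed sequence under each hypothesis: P(data | bag A) = (1/10)(5/10)(5/10)(1/10)(1/10) = 0.00025; P(data | bag B) = (1/5)(1/5)(1/5)(1/5)(1/5) = 0.00032.
Multiplying each by its prior: 2/3 · 0.00025 = 0.00016667, 1/3 · 0.00032 = 0.00010667; summing to 0.00027333.
Hence P(bag A | data) = (0.00016667) / (0.00027333) = 0.60976.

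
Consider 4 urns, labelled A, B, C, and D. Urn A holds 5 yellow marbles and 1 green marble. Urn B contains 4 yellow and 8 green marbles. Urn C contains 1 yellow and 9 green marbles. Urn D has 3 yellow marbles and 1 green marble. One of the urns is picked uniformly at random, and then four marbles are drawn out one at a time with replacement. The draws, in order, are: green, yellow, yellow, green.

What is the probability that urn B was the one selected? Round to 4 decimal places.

For each hypothesis, P(data | H) works out to: P(data | urn A) = (1/6)(5/6)(5/6)(1/6) = 0.01929; P(data | urn B) = (8/12)(4/12)(4/12)(8/12) = 0.049383; P(data | urn C) = (9/10)(1/10)(1/10)(9/10) = 0.0081; P(data | urn D) = (1/4)(3/4)(3/4)(1/4) = 0.035156.
Multiplying each by its prior: 1/4 · 0.01929 = 0.0048225, 1/4 · 0.049383 = 0.012346, 1/4 · 0.0081 = 0.002025, 1/4 · 0.035156 = 0.0087891; with total 0.027982.
So P(urn B | data) = (0.012346) / (0.027982) = 0.4412.

0.4412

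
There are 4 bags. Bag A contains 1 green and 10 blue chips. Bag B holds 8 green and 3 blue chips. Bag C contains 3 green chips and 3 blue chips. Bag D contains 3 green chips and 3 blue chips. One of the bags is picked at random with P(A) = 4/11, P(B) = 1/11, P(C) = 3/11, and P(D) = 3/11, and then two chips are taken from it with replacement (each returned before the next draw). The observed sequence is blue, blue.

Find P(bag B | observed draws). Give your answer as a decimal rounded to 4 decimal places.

The likelihood of the observed sequence under each hypothesis: P(data | bag A) = (10/11)(10/11) = 0.82645; P(data | bag B) = (3/11)(3/11) = 0.07438; P(data | bag C) = (3/6)(3/6) = 0.25; P(data | bag D) = (3/6)(3/6) = 0.25.
Weighting by the prior gives 4/11 · 0.82645 = 0.30053, 1/11 · 0.07438 = 0.0067618, 3/11 · 0.25 = 0.068182, 3/11 · 0.25 = 0.068182; summing to 0.44365.
By Bayes' rule, P(bag B | data) = (0.0067618) / (0.44365) = 0.015241.

0.0152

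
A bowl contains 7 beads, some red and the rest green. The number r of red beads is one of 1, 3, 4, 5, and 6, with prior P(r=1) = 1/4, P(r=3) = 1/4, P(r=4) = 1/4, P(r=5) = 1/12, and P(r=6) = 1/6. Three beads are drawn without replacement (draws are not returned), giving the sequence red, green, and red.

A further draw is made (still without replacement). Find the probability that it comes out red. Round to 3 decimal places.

0.579

For each hypothesis, P(data | H) works out to: P(data | r = 1) = (1/7)(6/6)(0/5) = 0; P(data | r = 3) = (3/7)(4/6)(2/5) = 4/35; P(data | r = 4) = (4/7)(3/6)(3/5) = 6/35; P(data | r = 5) = (5/7)(2/6)(4/5) = 4/21; P(data | r = 6) = (6/7)(1/6)(5/5) = 1/7.
Weighting by the prior gives 1/4 · 0 = 0, 1/4 · 4/35 = 1/35, 1/4 · 6/35 = 3/70, 1/12 · 4/21 = 1/63, 1/6 · 1/7 = 1/42; these sum to 1/9.
The posterior is then P(r = 1 | data) = 0, P(r = 3 | data) = 9/35, P(r = 4 | data) = 27/70, P(r = 5 | data) = 1/7, P(r = 6 | data) = 3/14.
The predictive probability is P(red next | data) = (1/4)(9/35) + (1/2)(27/70) + (3/4)(1/7) + (1)(3/14) = 81/140.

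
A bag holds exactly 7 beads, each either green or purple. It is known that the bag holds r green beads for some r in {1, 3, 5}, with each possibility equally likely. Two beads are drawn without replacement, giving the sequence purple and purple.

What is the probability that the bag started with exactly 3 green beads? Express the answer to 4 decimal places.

0.2727

Under each hypothesis, the probability of the observed sequence is: P(data | r = 1) = (6/7)(5/6) = 5/7; P(data | r = 3) = (4/7)(3/6) = 2/7; P(data | r = 5) = (2/7)(1/6) = 1/21.
Multiplying each by its prior: 1/3 · 5/7 = 5/21, 1/3 · 2/7 = 2/21, 1/3 · 1/21 = 1/63; with total 22/63.
So P(r = 3 | data) = (2/21) / (22/63) = 3/11.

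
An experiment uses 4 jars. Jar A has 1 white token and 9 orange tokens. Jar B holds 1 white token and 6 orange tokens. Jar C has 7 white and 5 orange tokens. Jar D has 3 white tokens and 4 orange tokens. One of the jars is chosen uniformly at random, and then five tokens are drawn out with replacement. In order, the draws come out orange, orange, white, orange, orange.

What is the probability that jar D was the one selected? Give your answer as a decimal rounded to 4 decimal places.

0.2218

Under each hypothesis, the probability of the observed sequence is: P(data | jar A) = (9/10)(9/10)(1/10)(9/10)(9/10) = 0.06561; P(data | jar B) = (6/7)(6/7)(1/7)(6/7)(6/7) = 0.077111; P(data | jar C) = (5/12)(5/12)(7/12)(5/12)(5/12) = 0.017582; P(data | jar D) = (4/7)(4/7)(3/7)(4/7)(4/7) = 0.045695.
Multiplying each by its prior: 1/4 · 0.06561 = 0.016403, 1/4 · 0.077111 = 0.019278, 1/4 · 0.017582 = 0.0043955, 1/4 · 0.045695 = 0.011424; summing to 0.0515.
Hence P(jar D | data) = (0.011424) / (0.0515) = 0.22182.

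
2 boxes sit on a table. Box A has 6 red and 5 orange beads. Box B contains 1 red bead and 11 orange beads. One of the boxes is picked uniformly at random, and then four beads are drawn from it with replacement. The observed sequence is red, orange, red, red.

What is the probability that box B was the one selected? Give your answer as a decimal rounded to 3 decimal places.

Compute the likelihood of the observed sequence for each case: P(data | box A) = (6/11)(5/11)(6/11)(6/11) = 0.073765; P(data | box B) = (1/12)(11/12)(1/12)(1/12) = 0.00053048.
The prior-weighted likelihoods are 1/2 · 0.073765 = 0.036883, 1/2 · 0.00053048 = 0.00026524; with total 0.037148.
Therefore the posterior P(box B | data) = (0.00026524) / (0.037148) = 0.0071401.

0.007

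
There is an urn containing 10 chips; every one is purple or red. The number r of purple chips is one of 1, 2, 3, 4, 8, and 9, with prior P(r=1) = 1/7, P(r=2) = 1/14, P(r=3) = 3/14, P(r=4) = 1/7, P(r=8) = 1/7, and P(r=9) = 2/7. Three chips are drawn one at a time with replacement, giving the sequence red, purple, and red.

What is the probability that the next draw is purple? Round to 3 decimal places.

0.333

Compute the likelihood of the observed sequence for each case: P(data | r = 1) = (9/10)(1/10)(9/10) = 0.081; P(data | r = 2) = (8/10)(2/10)(8/10) = 0.128; P(data | r = 3) = (7/10)(3/10)(7/10) = 0.147; P(data | r = 4) = (6/10)(4/10)(6/10) = 0.144; P(data | r = 8) = (2/10)(8/10)(2/10) = 0.032; P(data | r = 9) = (1/10)(9/10)(1/10) = 0.009.
Multiplying each by its prior: 1/7 · 0.081 = 0.011571, 1/14 · 0.128 = 0.0091429, 3/14 · 0.147 = 0.0315, 1/7 · 0.144 = 0.020571, 1/7 · 0.032 = 0.0045714, 2/7 · 0.009 = 0.0025714; summing to 0.079929.
The posterior is then P(r = 1 | data) = 0.14477, P(r = 2 | data) = 0.11439, P(r = 3 | data) = 0.3941, P(r = 4 | data) = 0.25737, P(r = 8 | data) = 0.057194, P(r = 9 | data) = 0.032172.
Averaging over the posterior, P(purple next | data) = (1/10)(0.14477) + (1/5)(0.11439) + (3/10)(0.3941) + (2/5)(0.25737) + (4/5)(0.057194) + (9/10)(0.032172) = 0.33324.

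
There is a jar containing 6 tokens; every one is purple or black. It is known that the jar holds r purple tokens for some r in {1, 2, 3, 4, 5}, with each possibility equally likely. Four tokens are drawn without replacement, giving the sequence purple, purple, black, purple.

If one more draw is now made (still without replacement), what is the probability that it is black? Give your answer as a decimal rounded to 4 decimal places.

For each hypothesis, P(data | H) works out to: P(data | r = 1) = (1/6)(0/5) = 0; P(data | r = 2) = (2/6)(1/5)(4/4)(0/3) = 0; P(data | r = 3) = (3/6)(2/5)(3/4)(1/3) = 1/20; P(data | r = 4) = (4/6)(3/5)(2/4)(2/3) = 2/15; P(data | r = 5) = (5/6)(4/5)(1/4)(3/3) = 1/6.
Weighting by the prior gives 1/5 · 0 = 0, 1/5 · 0 = 0, 1/5 · 1/20 = 1/100, 1/5 · 2/15 = 2/75, 1/5 · 1/6 = 1/30; with total 7/100.
The posterior is then P(r = 1 | data) = 0, P(r = 2 | data) = 0, P(r = 3 | data) = 1/7, P(r = 4 | data) = 8/21, P(r = 5 | data) = 10/21.
The predictive probability is P(black next | data) = (1)(1/7) + (1/2)(8/21) + (0)(10/21) = 1/3.

0.3333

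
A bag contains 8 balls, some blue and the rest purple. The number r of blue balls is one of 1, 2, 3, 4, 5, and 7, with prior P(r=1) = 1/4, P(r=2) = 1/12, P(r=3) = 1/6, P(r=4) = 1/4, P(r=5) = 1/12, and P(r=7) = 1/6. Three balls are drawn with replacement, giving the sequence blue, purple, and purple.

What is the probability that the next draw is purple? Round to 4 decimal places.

Under each hypothesis, the probability of the observed sequence is: P(data | r = 1) = (1/8)(7/8)(7/8) = 0.095703; P(data | r = 2) = (2/8)(6/8)(6/8) = 0.14062; P(data | r = 3) = (3/8)(5/8)(5/8) = 0.14648; P(data | r = 4) = (4/8)(4/8)(4/8) = 0.125; P(data | r = 5) = (5/8)(3/8)(3/8) = 0.087891; P(data | r = 7) = (7/8)(1/8)(1/8) = 0.013672.
Weighting by the prior gives 1/4 · 0.095703 = 0.023926, 1/12 · 0.14062 = 0.011719, 1/6 · 0.14648 = 0.024414, 1/4 · 0.125 = 0.03125, 1/12 · 0.087891 = 0.0073242, 1/6 · 0.013672 = 0.0022786; summing to 0.10091.
The posterior is then P(r = 1 | data) = 0.2371, P(r = 2 | data) = 0.11613, P(r = 3 | data) = 0.24194, P(r = 4 | data) = 0.30968, P(r = 5 | data) = 0.072581, P(r = 7 | data) = 0.022581.
Averaging over the posterior, P(purple next | data) = (7/8)(0.2371) + (3/4)(0.11613) + (5/8)(0.24194) + (1/2)(0.30968) + (3/8)(0.072581) + (1/8)(0.022581) = 0.63065.

0.6306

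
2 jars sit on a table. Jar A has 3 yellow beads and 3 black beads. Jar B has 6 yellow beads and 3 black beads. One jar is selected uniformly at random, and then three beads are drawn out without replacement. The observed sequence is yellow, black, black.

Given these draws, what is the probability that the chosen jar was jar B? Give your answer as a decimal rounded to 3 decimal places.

For each hypothesis, P(data | H) works out to: P(data | jar A) = (3/6)(3/5)(2/4) = 3/20; P(data | jar B) = (6/9)(3/8)(2/7) = 1/14.
Weighting by the prior gives 1/2 · 3/20 = 3/40, 1/2 · 1/14 = 1/28; summing to 31/280.
Therefore the posterior P(jar B | data) = (1/28) / (31/280) = 10/31.

0.323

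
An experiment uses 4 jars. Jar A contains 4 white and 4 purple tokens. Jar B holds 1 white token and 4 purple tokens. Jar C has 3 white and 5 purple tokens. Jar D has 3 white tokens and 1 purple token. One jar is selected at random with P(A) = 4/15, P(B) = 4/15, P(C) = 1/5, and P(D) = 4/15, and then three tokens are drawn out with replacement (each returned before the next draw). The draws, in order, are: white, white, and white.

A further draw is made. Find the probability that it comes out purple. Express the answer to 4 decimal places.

0.3349

For each hypothesis, P(data | H) works out to: P(data | jar A) = (4/8)(4/8)(4/8) = 0.125; P(data | jar B) = (1/5)(1/5)(1/5) = 0.008; P(data | jar C) = (3/8)(3/8)(3/8) = 0.052734; P(data | jar D) = (3/4)(3/4)(3/4) = 0.42188.
Weighting by the prior gives 4/15 · 0.125 = 0.033333, 4/15 · 0.008 = 0.0021333, 1/5 · 0.052734 = 0.010547, 4/15 · 0.42188 = 0.1125; these sum to 0.15851.
Normalising, the posterior is P(jar A | data) = 0.21029, P(jar B | data) = 0.013458, P(jar C | data) = 0.066536, P(jar D | data) = 0.70972.
So P(purple next | data) = Σ P(purple next | H) P(H | data) = (1/2)(0.21029) + (4/5)(0.013458) + (5/8)(0.066536) + (1/4)(0.70972) = 0.33492.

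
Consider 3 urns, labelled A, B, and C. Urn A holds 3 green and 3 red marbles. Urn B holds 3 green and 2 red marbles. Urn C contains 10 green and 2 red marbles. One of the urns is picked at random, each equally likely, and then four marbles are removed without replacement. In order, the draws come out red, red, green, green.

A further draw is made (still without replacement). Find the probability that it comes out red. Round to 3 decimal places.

0.232

The likelihood of the observed sequence under each hypothesis: P(data | urn A) = (3/6)(2/5)(3/4)(2/3) = 1/10; P(data | urn B) = (2/5)(1/4)(3/3)(2/2) = 1/10; P(data | urn C) = (2/12)(1/11)(10/10)(9/9) = 1/66.
Weighting by the prior gives 1/3 · 1/10 = 1/30, 1/3 · 1/10 = 1/30, 1/3 · 1/66 = 1/198; summing to 71/990.
Dividing through by the total gives posterior P(urn A | data) = 33/71, P(urn B | data) = 33/71, P(urn C | data) = 5/71.
The predictive probability is P(red next | data) = (1/2)(33/71) + (0)(33/71) + (0)(5/71) = 33/142.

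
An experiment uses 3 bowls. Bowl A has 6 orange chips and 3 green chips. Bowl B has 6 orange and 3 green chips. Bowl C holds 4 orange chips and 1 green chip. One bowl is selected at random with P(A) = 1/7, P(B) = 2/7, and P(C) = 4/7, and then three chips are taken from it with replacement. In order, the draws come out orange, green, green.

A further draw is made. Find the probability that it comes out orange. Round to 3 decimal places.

0.715

The likelihood of the observed sequence under each hypothesis: P(data | bowl A) = (6/9)(3/9)(3/9) = 0.074074; P(data | bowl B) = (6/9)(3/9)(3/9) = 0.074074; P(data | bowl C) = (4/5)(1/5)(1/5) = 0.032.
Weighting by the prior gives 1/7 · 0.074074 = 0.010582, 2/7 · 0.074074 = 0.021164, 4/7 · 0.032 = 0.018286; summing to 0.050032.
Normalising, the posterior is P(bowl A | data) = 0.21151, P(bowl B | data) = 0.42301, P(bowl C | data) = 0.36548.
The predictive probability is P(orange next | data) = (2/3)(0.21151) + (2/3)(0.42301) + (4/5)(0.36548) = 0.7154.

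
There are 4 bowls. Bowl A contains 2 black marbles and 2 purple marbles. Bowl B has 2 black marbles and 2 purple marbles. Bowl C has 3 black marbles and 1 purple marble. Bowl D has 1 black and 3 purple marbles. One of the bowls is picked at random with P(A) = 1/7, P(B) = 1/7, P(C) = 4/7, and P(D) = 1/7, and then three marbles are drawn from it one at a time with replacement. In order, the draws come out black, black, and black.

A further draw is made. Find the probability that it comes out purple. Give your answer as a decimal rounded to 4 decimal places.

0.2860

Compute the likelihood of the observed sequence for each case: P(data | bowl A) = (2/4)(2/4)(2/4) = 1/8; P(data | bowl B) = (2/4)(2/4)(2/4) = 1/8; P(data | bowl C) = (3/4)(3/4)(3/4) = 27/64; P(data | bowl D) = (1/4)(1/4)(1/4) = 1/64.
Multiplying each by its prior: 1/7 · 1/8 = 1/56, 1/7 · 1/8 = 1/56, 4/7 · 27/64 = 27/112, 1/7 · 1/64 = 1/448; summing to 125/448.
Dividing through by the total gives posterior P(bowl A | data) = 8/125, P(bowl B | data) = 8/125, P(bowl C | data) = 108/125, P(bowl D | data) = 1/125.
The predictive probability is P(purple next | data) = (1/2)(8/125) + (1/2)(8/125) + (1/4)(108/125) + (3/4)(1/125) = 143/500.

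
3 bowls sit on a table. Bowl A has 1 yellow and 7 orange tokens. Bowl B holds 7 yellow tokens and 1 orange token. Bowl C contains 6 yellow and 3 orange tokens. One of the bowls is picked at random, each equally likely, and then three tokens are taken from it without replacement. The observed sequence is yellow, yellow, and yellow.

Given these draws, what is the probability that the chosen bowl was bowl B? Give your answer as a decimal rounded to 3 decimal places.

0.724

Compute the likelihood of the observed sequence for each case: P(data | bowl A) = (1/8)(0/7) = 0; P(data | bowl B) = (7/8)(6/7)(5/6) = 5/8; P(data | bowl C) = (6/9)(5/8)(4/7) = 5/21.
The prior-weighted likelihoods are 1/3 · 0 = 0, 1/3 · 5/8 = 5/24, 1/3 · 5/21 = 5/63; summing to 145/504.
Therefore the posterior P(bowl B | data) = (5/24) / (145/504) = 21/29.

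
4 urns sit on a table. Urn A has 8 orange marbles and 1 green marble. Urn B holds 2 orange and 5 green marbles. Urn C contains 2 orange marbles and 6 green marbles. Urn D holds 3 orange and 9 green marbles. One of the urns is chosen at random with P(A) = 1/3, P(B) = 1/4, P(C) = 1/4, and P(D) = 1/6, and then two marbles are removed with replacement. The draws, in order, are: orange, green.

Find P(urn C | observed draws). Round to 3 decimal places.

0.289

Compute the likelihood of the observed sequence for each case: P(data | urn A) = (8/9)(1/9) = 0.098765; P(data | urn B) = (2/7)(5/7) = 0.20408; P(data | urn C) = (2/8)(6/8) = 0.1875; P(data | urn D) = (3/12)(9/12) = 0.1875.
The prior-weighted likelihoods are 1/3 · 0.098765 = 0.032922, 1/4 · 0.20408 = 0.05102, 1/4 · 0.1875 = 0.046875, 1/6 · 0.1875 = 0.03125; these sum to 0.16207.
Hence P(urn C | data) = (0.046875) / (0.16207) = 0.28923.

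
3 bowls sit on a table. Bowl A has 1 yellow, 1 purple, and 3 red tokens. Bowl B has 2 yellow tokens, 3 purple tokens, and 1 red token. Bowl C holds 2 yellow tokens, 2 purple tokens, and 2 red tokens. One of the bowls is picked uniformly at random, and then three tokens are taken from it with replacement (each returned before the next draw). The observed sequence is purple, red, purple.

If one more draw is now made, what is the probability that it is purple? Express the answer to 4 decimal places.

0.3698

The likelihood of the observed sequence under each hypothesis: P(data | bowl A) = (1/5)(3/5)(1/5) = 0.024; P(data | bowl B) = (3/6)(1/6)(3/6) = 0.041667; P(data | bowl C) = (2/6)(2/6)(2/6) = 0.037037.
The prior-weighted likelihoods are 1/3 · 0.024 = 0.008, 1/3 · 0.041667 = 0.013889, 1/3 · 0.037037 = 0.012346; summing to 0.034235.
The posterior is then P(bowl A | data) = 0.23368, P(bowl B | data) = 0.4057, P(bowl C | data) = 0.36062.
So P(purple next | data) = Σ P(purple next | H) P(H | data) = (1/5)(0.23368) + (1/2)(0.4057) + (1/3)(0.36062) = 0.36979.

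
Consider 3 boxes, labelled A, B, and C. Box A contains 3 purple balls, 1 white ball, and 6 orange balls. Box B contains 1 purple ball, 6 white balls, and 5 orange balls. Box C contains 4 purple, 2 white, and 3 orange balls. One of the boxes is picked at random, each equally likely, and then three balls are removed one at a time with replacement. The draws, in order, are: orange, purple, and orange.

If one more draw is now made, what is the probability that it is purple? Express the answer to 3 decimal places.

0.323

The likelihood of the observed sequence under each hypothesis: P(data | box A) = (6/10)(3/10)(6/10) = 0.108; P(data | box B) = (5/12)(1/12)(5/12) = 0.014468; P(data | box C) = (3/9)(4/9)(3/9) = 0.049383.
Weighting by the prior gives 1/3 · 0.108 = 0.036, 1/3 · 0.014468 = 0.0048225, 1/3 · 0.049383 = 0.016461; with total 0.057283.
Normalising, the posterior is P(box A | data) = 0.62845, P(box B | data) = 0.084187, P(box C | data) = 0.28736.
The predictive probability is P(purple next | data) = (3/10)(0.62845) + (1/12)(0.084187) + (4/9)(0.28736) = 0.32327.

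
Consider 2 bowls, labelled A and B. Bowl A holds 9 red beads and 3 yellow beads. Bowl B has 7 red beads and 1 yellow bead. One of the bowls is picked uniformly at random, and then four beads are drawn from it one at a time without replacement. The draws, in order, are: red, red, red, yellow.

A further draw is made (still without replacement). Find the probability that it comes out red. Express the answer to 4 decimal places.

Under each hypothesis, the probability of the observed sequence is: P(data | bowl A) = (9/12)(8/11)(7/10)(3/9) = 7/55; P(data | bowl B) = (7/8)(6/7)(5/6)(1/5) = 1/8.
Multiplying each by its prior: 1/2 · 7/55 = 7/110, 1/2 · 1/8 = 1/16; these sum to 111/880.
Normalising, the posterior is P(bowl A | data) = 56/111, P(bowl B | data) = 55/111.
So P(red next | data) = Σ P(red next | H) P(H | data) = (3/4)(56/111) + (1)(55/111) = 97/111.

0.8739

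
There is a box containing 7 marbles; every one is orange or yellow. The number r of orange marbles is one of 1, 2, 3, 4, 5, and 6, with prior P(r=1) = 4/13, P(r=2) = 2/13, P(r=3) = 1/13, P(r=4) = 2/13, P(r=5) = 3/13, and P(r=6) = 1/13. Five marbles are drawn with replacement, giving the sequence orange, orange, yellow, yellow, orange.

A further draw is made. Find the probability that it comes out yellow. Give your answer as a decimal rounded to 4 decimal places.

The likelihood of the observed sequence under each hypothesis: P(data | r = 1) = (1/7)(1/7)(6/7)(6/7)(1/7) = 0.002142; P(data | r = 2) = (2/7)(2/7)(5/7)(5/7)(2/7) = 0.0119; P(data | r = 3) = (3/7)(3/7)(4/7)(4/7)(3/7) = 0.025704; P(data | r = 4) = (4/7)(4/7)(3/7)(3/7)(4/7) = 0.034271; P(data | r = 5) = (5/7)(5/7)(2/7)(2/7)(5/7) = 0.02975; P(data | r = 6) = (6/7)(6/7)(1/7)(1/7)(6/7) = 0.012852.
Multiplying each by its prior: 4/13 · 0.002142 = 0.00065907, 2/13 · 0.0119 = 0.0018307, 1/13 · 0.025704 = 0.0019772, 2/13 · 0.034271 = 0.0052725, 3/13 · 0.02975 = 0.0068653, 1/13 · 0.012852 = 0.0009886; these sum to 0.017593.
Dividing through by the total gives posterior P(r = 1 | data) = 0.037461, P(r = 2 | data) = 0.10406, P(r = 3 | data) = 0.11238, P(r = 4 | data) = 0.29969, P(r = 5 | data) = 0.39022, P(r = 6 | data) = 0.056191.
Averaging over the posterior, P(yellow next | data) = (6/7)(0.037461) + (5/7)(0.10406) + (4/7)(0.11238) + (3/7)(0.29969) + (2/7)(0.39022) + (1/7)(0.056191) = 0.41861.

0.4186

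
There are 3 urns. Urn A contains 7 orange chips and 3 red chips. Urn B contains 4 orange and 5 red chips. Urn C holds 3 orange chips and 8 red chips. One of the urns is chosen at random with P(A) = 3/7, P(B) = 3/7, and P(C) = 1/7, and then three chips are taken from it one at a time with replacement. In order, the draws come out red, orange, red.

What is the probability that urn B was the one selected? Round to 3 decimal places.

0.553

Under each hypothesis, the probability of the observed sequence is: P(data | urn A) = (3/10)(7/10)(3/10) = 0.063; P(data | urn B) = (5/9)(4/9)(5/9) = 0.13717; P(data | urn C) = (8/11)(3/11)(8/11) = 0.14425.
Multiplying each by its prior: 3/7 · 0.063 = 0.027, 3/7 · 0.13717 = 0.058789, 1/7 · 0.14425 = 0.020607; with total 0.1064.
So P(urn B | data) = (0.058789) / (0.1064) = 0.55255.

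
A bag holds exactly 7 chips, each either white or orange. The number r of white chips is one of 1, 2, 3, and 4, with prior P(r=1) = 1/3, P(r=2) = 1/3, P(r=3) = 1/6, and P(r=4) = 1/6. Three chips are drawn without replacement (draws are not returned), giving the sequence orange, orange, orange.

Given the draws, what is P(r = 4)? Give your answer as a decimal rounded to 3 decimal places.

0.015

Compute the likelihood of the observed sequence for each case: P(data | r = 1) = (6/7)(5/6)(4/5) = 4/7; P(data | r = 2) = (5/7)(4/6)(3/5) = 2/7; P(data | r = 3) = (4/7)(3/6)(2/5) = 4/35; P(data | r = 4) = (3/7)(2/6)(1/5) = 1/35.
Weighting by the prior gives 1/3 · 4/7 = 4/21, 1/3 · 2/7 = 2/21, 1/6 · 4/35 = 2/105, 1/6 · 1/35 = 1/210; these sum to 13/42.
So P(r = 4 | data) = (1/210) / (13/42) = 1/65.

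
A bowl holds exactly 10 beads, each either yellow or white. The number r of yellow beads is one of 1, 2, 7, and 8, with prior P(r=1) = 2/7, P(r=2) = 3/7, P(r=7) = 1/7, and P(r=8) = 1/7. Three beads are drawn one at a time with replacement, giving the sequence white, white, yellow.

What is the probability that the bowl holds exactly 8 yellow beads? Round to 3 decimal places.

For each hypothesis, P(data | H) works out to: P(data | r = 1) = (9/10)(9/10)(1/10) = 0.081; P(data | r = 2) = (8/10)(8/10)(2/10) = 0.128; P(data | r = 7) = (3/10)(3/10)(7/10) = 0.063; P(data | r = 8) = (2/10)(2/10)(8/10) = 0.032.
Multiplying each by its prior: 2/7 · 0.081 = 0.023143, 3/7 · 0.128 = 0.054857, 1/7 · 0.063 = 0.009, 1/7 · 0.032 = 0.0045714; summing to 0.091571.
Therefore the posterior P(r = 8 | data) = (0.0045714) / (0.091571) = 0.049922.

0.050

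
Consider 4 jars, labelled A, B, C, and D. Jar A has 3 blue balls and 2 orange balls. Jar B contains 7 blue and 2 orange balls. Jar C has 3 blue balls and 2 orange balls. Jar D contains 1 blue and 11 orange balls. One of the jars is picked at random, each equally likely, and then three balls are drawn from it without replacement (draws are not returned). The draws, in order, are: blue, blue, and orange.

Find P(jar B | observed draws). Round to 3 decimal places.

For each hypothesis, P(data | H) works out to: P(data | jar A) = (3/5)(2/4)(2/3) = 1/5; P(data | jar B) = (7/9)(6/8)(2/7) = 1/6; P(data | jar C) = (3/5)(2/4)(2/3) = 1/5; P(data | jar D) = (1/12)(0/11) = 0.
Weighting by the prior gives 1/4 · 1/5 = 1/20, 1/4 · 1/6 = 1/24, 1/4 · 1/5 = 1/20, 1/4 · 0 = 0; summing to 17/120.
So P(jar B | data) = (1/24) / (17/120) = 5/17.

0.294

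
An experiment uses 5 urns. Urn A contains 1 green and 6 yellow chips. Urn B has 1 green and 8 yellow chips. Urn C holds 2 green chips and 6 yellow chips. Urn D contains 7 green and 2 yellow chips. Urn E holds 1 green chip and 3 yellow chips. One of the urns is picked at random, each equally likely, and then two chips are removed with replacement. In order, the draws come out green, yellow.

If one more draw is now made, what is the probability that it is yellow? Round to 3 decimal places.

Compute the likelihood of the observed sequence for each case: P(data | urn A) = (1/7)(6/7) = 0.12245; P(data | urn B) = (1/9)(8/9) = 0.098765; P(data | urn C) = (2/8)(6/8) = 0.1875; P(data | urn D) = (7/9)(2/9) = 0.17284; P(data | urn E) = (1/4)(3/4) = 0.1875.
Multiplying each by its prior: 1/5 · 0.12245 = 0.02449, 1/5 · 0.098765 = 0.019753, 1/5 · 0.1875 = 0.0375, 1/5 · 0.17284 = 0.034568, 1/5 · 0.1875 = 0.0375; with total 0.15381.
Normalising, the posterior is P(urn A | data) = 0.15922, P(urn B | data) = 0.12842, P(urn C | data) = 0.24381, P(urn D | data) = 0.22474, P(urn E | data) = 0.24381.
Averaging over the posterior, P(yellow next | data) = (6/7)(0.15922) + (8/9)(0.12842) + (3/4)(0.24381) + (2/9)(0.22474) + (3/4)(0.24381) = 0.66628.

0.666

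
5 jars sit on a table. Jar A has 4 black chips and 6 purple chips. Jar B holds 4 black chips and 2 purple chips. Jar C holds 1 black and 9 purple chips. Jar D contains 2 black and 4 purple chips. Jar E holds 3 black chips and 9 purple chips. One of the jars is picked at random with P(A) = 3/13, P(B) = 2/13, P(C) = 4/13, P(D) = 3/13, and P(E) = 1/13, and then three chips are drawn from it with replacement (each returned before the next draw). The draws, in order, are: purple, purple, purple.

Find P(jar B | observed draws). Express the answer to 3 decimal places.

0.015

Compute the likelihood of the observed sequence for each case: P(data | jar A) = (6/10)(6/10)(6/10) = 0.216; P(data | jar B) = (2/6)(2/6)(2/6) = 0.037037; P(data | jar C) = (9/10)(9/10)(9/10) = 0.729; P(data | jar D) = (4/6)(4/6)(4/6) = 0.2963; P(data | jar E) = (9/12)(9/12)(9/12) = 0.42188.
The prior-weighted likelihoods are 3/13 · 0.216 = 0.049846, 2/13 · 0.037037 = 0.005698, 4/13 · 0.729 = 0.22431, 3/13 · 0.2963 = 0.068376, 1/13 · 0.42188 = 0.032452; these sum to 0.38068.
So P(jar B | data) = (0.005698) / (0.38068) = 0.014968.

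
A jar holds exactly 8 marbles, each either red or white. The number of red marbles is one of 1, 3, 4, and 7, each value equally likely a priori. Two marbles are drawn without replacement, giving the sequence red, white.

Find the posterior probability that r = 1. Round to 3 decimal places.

0.156

Under each hypothesis, the probability of the observed sequence is: P(data | r = 1) = (1/8)(7/7) = 1/8; P(data | r = 3) = (3/8)(5/7) = 15/56; P(data | r = 4) = (4/8)(4/7) = 2/7; P(data | r = 7) = (7/8)(1/7) = 1/8.
Multiplying each by its prior: 1/4 · 1/8 = 1/32, 1/4 · 15/56 = 15/224, 1/4 · 2/7 = 1/14, 1/4 · 1/8 = 1/32; with total 45/224.
So P(r = 1 | data) = (1/32) / (45/224) = 7/45.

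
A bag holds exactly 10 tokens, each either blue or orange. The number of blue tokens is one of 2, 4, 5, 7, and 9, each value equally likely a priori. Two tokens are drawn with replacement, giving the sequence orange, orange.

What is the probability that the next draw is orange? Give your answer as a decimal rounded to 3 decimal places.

Under each hypothesis, the probability of the observed sequence is: P(data | r = 2) = (8/10)(8/10) = 16/25; P(data | r = 4) = (6/10)(6/10) = 9/25; P(data | r = 5) = (5/10)(5/10) = 1/4; P(data | r = 7) = (3/10)(3/10) = 9/100; P(data | r = 9) = (1/10)(1/10) = 1/100.
The prior-weighted likelihoods are 1/5 · 16/25 = 16/125, 1/5 · 9/25 = 9/125, 1/5 · 1/4 = 1/20, 1/5 · 9/100 = 9/500, 1/5 · 1/100 = 1/500; with total 27/100.
Normalising, the posterior is P(r = 2 | data) = 0.47407, P(r = 4 | data) = 0.26667, P(r = 5 | data) = 0.18519, P(r = 7 | data) = 0.066667, P(r = 9 | data) = 0.0074074.
The predictive probability is P(orange next | data) = (4/5)(0.47407) + (3/5)(0.26667) + (1/2)(0.18519) + (3/10)(0.066667) + (1/10)(0.0074074) = 0.65259.

0.653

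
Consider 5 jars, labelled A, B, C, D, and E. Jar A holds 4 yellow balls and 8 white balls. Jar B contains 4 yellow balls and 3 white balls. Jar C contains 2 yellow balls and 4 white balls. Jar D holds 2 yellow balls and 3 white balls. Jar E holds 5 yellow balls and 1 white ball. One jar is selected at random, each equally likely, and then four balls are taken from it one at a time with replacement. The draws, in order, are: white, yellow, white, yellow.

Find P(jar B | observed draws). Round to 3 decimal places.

Compute the likelihood of the observed sequence for each case: P(data | jar A) = (8/12)(4/12)(8/12)(4/12) = 0.049383; P(data | jar B) = (3/7)(4/7)(3/7)(4/7) = 0.059975; P(data | jar C) = (4/6)(2/6)(4/6)(2/6) = 0.049383; P(data | jar D) = (3/5)(2/5)(3/5)(2/5) = 0.0576; P(data | jar E) = (1/6)(5/6)(1/6)(5/6) = 0.01929.
The prior-weighted likelihoods are 1/5 · 0.049383 = 0.0098765, 1/5 · 0.059975 = 0.011995, 1/5 · 0.049383 = 0.0098765, 1/5 · 0.0576 = 0.01152, 1/5 · 0.01929 = 0.003858; with total 0.047126.
Hence P(jar B | data) = (0.011995) / (0.047126) = 0.25453.

0.255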